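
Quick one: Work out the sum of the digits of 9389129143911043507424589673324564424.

9+3+8+9+1+2+9+1+4+3+9+1+1+0+4+3+5+0+7+4+2+4+5+8+9+6+7+3+3+2+4+5+6+4+4+2+4 = 161

161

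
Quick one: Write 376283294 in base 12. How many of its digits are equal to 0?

1

376283294 in base 12 is A6024652.
The digit 0 appears 1 time.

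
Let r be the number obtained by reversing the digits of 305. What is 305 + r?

808

Reverse of 305 is 503.
305 + 503 = 808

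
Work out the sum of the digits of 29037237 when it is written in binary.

14

29037237 in base 2 is 1101110110001001010110101.
Digit sum: 1+1+0+1+1+1+0+1+1+0+0+0+1+0+0+1+0+1+0+1+1+0+1+0+1 = 14.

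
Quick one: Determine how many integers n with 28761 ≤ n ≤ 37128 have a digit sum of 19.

558

The integers in [28761, 37128] that have a digit sum of 19: 28801, 28810, 28900, 29008, 29017, 29026, …, 37117, 37126.
558 qualify.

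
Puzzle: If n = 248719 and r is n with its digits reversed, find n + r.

1166561

Reverse of 248719 is 917842.
248719 + 917842 = 1166561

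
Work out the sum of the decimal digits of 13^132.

13^132 = 1097798175089584955399483593448375662169825290015520049835855389660230376075864805000966421026881828676055209255731374998704898695057245805656699281
Sum of its 148 digits: 721.

721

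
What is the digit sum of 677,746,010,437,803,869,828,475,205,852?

142

6+7+7+7+4+6+0+1+0+4+3+7+8+0+3+8+6+9+8+2+8+4+7+5+2+0+5+8+5+2 = 142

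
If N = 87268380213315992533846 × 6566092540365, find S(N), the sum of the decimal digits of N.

138

87268380213315992533846 × 6566092540365 = 573012260328390706017042255383693790
Sum of its 36 digits: 138.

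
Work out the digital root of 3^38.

9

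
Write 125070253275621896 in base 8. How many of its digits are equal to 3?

2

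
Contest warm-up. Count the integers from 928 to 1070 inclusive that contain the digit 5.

The integers in [928, 1070] that contain the digit 5: 935, 945, 950, 951, 952, 953, …, 1059, 1065.
32 qualify.

32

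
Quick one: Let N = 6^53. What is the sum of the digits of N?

6^53 = 174588755932389037098918153698611839369216
Sum of its 42 digits: 216.

216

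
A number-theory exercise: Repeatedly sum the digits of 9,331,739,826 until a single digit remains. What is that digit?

9+3+3+1+7+3+9+8+2+6 = 51
5+1 = 6
(Equivalently, 9,331,739,826 mod 9 = 6.)

6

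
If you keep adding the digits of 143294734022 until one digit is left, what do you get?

5

1+4+3+2+9+4+7+3+4+0+2+2 = 41
4+1 = 5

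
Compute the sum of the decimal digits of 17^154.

856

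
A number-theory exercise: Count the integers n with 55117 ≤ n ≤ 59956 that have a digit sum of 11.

The integers in [55117, 59956] that have a digit sum of 11: 56000.
1 qualifies.

1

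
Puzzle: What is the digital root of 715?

4

7+1+5 = 13
1+3 = 4
(Equivalently, 715 mod 9 = 4.)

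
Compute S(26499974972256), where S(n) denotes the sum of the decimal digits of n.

2+6+4+9+9+9+7+4+9+7+2+2+5+6 = 81

81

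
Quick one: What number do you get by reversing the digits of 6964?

4696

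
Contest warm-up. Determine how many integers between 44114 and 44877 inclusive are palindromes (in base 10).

The integers in [44114, 44877] that are palindromes (in base 10): 44144, 44244, 44344, 44444, 44544, 44644, 44744, 44844.
8 qualify.

8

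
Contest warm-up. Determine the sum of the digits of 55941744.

5+5+9+4+1+7+4+4 = 39

39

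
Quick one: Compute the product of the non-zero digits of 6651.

180

6×6×5×1 = 180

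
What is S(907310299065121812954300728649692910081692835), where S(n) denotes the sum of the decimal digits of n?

9+0+7+3+1+0+2+9+9+0+6+5+1+2+1+8+1+2+9+5+4+3+0+0+7+2+8+6+4+9+6+9+2+9+1+0+0+8+1+6+9+2+8+3+5 = 192

192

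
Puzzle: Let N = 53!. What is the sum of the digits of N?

53! = 4274883284060025564298013753389399649690343788366813724672000000000000
Sum of its 70 digits: 279.

279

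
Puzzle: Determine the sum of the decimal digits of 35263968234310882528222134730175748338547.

3+5+2+6+3+9+6+8+2+3+4+3+1+0+8+8+2+5+2+8+2+2+2+1+3+4+7+3+0+1+7+5+7+4+8+3+3+8+5+4+7 = 174

174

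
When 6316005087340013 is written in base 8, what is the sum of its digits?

6316005087340013 in base 8 is 263405760750262755.
Digit sum: 2+6+3+4+0+5+7+6+0+7+5+0+2+6+2+7+5+5 = 72.

72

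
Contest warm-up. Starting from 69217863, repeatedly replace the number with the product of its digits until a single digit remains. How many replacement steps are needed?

2

69217863 → 108864 → 0 (2 steps)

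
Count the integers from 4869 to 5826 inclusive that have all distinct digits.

The integers in [4869, 5826] that have all distinct digits: 4869, 4870, 4871, 4872, 4873, 4875, …, 5824, 5826.
482 qualify.

482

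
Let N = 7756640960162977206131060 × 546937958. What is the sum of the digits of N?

139

7756640960162977206131060 × 546937958 = 4242401367690698100321867036775480
Sum of its 34 digits: 139.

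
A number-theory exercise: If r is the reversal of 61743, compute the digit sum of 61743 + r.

33

Reversal of 61743 is 34716; 61743 + 34716 = 96459.
Digit sum of 96459: 9+6+4+5+9 = 33.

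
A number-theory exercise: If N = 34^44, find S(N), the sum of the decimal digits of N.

34^44 = 24270143818756646910938690328635932139549939061012471930088572583936
Sum of its 68 digits: 310.

310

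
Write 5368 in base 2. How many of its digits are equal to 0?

6

5368 in base 2 is 1010011111000.
The digit 0 appears 6 times.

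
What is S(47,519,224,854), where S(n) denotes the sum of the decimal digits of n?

51

4+7+5+1+9+2+2+4+8+5+4 = 51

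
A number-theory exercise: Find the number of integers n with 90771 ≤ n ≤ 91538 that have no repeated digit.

The integers in [90771, 91538] that have no repeated digit: 90781, 90782, 90783, 90784, 90785, 90786, …, 91537, 91538.
234 qualify.

234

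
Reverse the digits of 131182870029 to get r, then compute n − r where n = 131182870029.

-788895411102

Reverse of 131182870029 is 920078281131.
131182870029 − 920078281131 = -788895411102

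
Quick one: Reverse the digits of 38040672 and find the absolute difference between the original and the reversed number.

Reverse of 38040672 is 27604083.
|38040672 − 27604083| = 10436589

10436589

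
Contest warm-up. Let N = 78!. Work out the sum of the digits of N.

78! = 11324281178206297831457521158732046228731749579488251990048962825668835325234200766245086213177344000000000000000000
Sum of its 116 digits: 423.

423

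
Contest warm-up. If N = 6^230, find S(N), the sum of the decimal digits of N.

810

6^230 = 94359925263804193623936900745734126671857074734587930067844115644068295841001451281025597462893648234330998228418489794737967675446138010404532982725444968662400790000678025035776
Sum of its 179 digits: 810.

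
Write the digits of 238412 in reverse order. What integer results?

214832

Reversing 238412 gives 214832.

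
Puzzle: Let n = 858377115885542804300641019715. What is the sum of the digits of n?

126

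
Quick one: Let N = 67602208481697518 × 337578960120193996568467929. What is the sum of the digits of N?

67602208481697518 × 337578960120193996568467929 = 22821083241080006775291285003118750461900222
Sum of its 44 digits: 144.

144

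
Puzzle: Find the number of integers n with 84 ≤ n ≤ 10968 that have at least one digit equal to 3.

3689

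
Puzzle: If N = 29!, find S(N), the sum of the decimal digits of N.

29! = 8841761993739701954543616000000
Sum of its 31 digits: 126.

126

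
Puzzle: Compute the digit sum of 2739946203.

45

2+7+3+9+9+4+6+2+0+3 = 45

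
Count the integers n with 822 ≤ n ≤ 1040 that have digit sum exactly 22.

11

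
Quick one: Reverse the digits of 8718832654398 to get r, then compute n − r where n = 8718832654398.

-215729733780

Reverse of 8718832654398 is 8934562388178.
8718832654398 − 8934562388178 = -215729733780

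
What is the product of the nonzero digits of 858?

8×5×8 = 320

320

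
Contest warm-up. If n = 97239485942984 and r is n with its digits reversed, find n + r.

Reverse of 97239485942984 is 48924958493279.
97239485942984 + 48924958493279 = 146164444436263

146164444436263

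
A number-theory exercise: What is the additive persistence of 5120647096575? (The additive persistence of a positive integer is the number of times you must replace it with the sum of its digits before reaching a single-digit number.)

5120647096575 → 57 → 12 → 3 (3 steps)

3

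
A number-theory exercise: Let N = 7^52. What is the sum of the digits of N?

196

7^52 = 88124787089723195184393736687912818113311201
Sum of its 44 digits: 196.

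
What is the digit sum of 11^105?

11^105 = 22193813979407164354224423199022080924541468040973950575246733562521125229836087036788826138225193142654907051
Sum of its 110 digits: 458.

458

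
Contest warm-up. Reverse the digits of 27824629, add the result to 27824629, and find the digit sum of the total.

26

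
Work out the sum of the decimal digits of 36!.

36! = 371993326789901217467999448150835200000000
Sum of its 42 digits: 171.

171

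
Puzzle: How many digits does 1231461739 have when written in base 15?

8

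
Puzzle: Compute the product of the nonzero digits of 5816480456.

5×8×1×6×4×8×4×5×6 = 921600

921600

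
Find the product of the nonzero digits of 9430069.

5832

9×4×3×6×9 = 5832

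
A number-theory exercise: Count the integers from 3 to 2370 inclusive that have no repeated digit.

1388

The integers in [3, 2370] that have no repeated digit: 3, 4, 5, 6, 7, 8, …, 2369, 2370.
1388 qualify.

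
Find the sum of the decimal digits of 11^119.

11^119 = 8428097165257278361683691499472167805427945590645185249985888911620372494740724269768850821680803758000546002962963126332291
Sum of its 124 digits: 581.

581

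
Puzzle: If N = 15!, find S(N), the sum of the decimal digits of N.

15! = 1307674368000
Sum of its 13 digits: 45.

45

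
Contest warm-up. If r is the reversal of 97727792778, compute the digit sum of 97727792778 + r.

63

Reversal of 97727792778 is 87729772779; 97727792778 + 87729772779 = 185457565557.
Digit sum of 185457565557: 1+8+5+4+5+7+5+6+5+5+5+7 = 63.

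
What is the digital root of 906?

6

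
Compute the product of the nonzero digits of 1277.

1×2×7×7 = 98

98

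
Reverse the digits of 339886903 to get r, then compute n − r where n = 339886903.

Reverse of 339886903 is 309688933.
339886903 − 309688933 = 30197970

30197970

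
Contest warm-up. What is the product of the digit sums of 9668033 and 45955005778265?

2380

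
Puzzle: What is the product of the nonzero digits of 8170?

8×1×7 = 56

56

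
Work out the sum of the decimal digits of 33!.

144

33! = 8683317618811886495518194401280000000
Sum of its 37 digits: 144.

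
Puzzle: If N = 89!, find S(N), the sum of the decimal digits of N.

549

89! = 16507955160908461081216919262453619309839666236496541854913520707833171034378509739399912570787600662729080382999756800000000000000000000
Sum of its 137 digits: 549.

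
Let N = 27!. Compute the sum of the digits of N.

108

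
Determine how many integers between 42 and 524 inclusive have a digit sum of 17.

The integers in [42, 524] that have a digit sum of 17: 89, 98, 179, 188, 197, 269, …, 485, 494.
20 qualify.

20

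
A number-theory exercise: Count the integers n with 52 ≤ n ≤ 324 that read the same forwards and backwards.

The integers in [52, 324] that read the same forwards and backwards: 55, 66, 77, 88, 99, 101, …, 313, 323.
28 qualify.

28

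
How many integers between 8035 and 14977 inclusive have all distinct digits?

2328

The integers in [8035, 14977] that have all distinct digits: 8035, 8036, 8037, 8039, 8041, 8042, …, 14975, 14976.
2328 qualify.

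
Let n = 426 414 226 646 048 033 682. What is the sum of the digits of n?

81

4+2+6+4+1+4+2+2+6+6+4+6+0+4+8+0+3+3+6+8+2 = 81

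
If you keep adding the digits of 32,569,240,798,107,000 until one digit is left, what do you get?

3+2+5+6+9+2+4+0+7+9+8+1+0+7+0+0+0 = 63
6+3 = 9

9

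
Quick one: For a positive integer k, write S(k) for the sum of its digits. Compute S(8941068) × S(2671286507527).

S(8941068) = 8+9+4+1+0+6+8 = 36.
S(2671286507527) = 2+6+7+1+2+8+6+5+0+7+5+2+7 = 58.
36 · 58 = 2088.

2088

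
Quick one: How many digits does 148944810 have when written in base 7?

10

148944810 in base 7 is 3456003300, which has 10 digits.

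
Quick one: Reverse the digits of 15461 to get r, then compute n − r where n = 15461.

Reverse of 15461 is 16451.
15461 − 16451 = -990

-990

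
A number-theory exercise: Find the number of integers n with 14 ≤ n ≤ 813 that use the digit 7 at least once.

The integers in [14, 813] that use the digit 7 at least once: 17, 27, 37, 47, 57, 67, …, 799, 807.
233 qualify.

233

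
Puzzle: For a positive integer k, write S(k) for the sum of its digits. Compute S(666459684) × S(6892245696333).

3564

S(666459684) = 6+6+6+4+5+9+6+8+4 = 54.
S(6892245696333) = 6+8+9+2+2+4+5+6+9+6+3+3+3 = 66.
54 · 66 = 3564.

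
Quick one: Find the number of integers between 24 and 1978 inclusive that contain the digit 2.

The integers in [24, 1978] that contain the digit 2: 24, 25, 26, 27, 28, 29, …, 1962, 1972.
534 qualify.

534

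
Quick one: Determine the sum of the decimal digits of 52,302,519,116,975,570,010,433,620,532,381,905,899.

5+2+3+0+2+5+1+9+1+1+6+9+7+5+5+7+0+0+1+0+4+3+3+6+2+0+5+3+2+3+8+1+9+0+5+8+9+9 = 149

149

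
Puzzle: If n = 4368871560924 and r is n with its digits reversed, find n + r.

Reverse of 4368871560924 is 4290651788634.
4368871560924 + 4290651788634 = 8659523349558

8659523349558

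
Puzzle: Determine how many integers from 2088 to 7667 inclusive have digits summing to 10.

146

The integers in [2088, 7667] that have digits summing to 10: 2107, 2116, 2125, 2134, 2143, 2152, …, 7210, 7300.
146 qualify.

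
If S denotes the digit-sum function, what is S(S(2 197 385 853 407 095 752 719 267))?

First digit sum: 122.
1+2+2 = 5.

5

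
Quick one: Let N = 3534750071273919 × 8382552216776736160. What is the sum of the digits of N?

129

3534750071273919 × 8382552216776736160 = 29630227045708915853375534152211040
Sum of its 35 digits: 129.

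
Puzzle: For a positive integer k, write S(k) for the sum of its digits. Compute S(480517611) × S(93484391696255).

2442

S(480517611) = 4+8+0+5+1+7+6+1+1 = 33.
S(93484391696255) = 9+3+4+8+4+3+9+1+6+9+6+2+5+5 = 74.
33 · 74 = 2442.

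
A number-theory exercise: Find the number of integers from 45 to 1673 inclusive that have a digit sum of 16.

116

The integers in [45, 1673] that have a digit sum of 16: 79, 88, 97, 169, 178, 187, …, 1663, 1672.
116 qualify.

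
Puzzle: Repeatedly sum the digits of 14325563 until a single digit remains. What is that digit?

1+4+3+2+5+5+6+3 = 29
2+9 = 11
1+1 = 2

2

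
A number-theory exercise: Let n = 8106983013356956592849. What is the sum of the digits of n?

110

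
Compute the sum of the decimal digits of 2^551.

707

2^551 = 7371020360979572953596786290992712677572111758625860211672277930167234692172165726730716260112614780354430419981960634569864423105321860610471551272329484460252725248
Sum of its 166 digits: 707.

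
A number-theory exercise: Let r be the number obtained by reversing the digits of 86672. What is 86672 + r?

114340

Reverse of 86672 is 27668.
86672 + 27668 = 114340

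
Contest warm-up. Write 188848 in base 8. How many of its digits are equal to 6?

3

188848 in base 8 is 560660.
The digit 6 appears 3 times.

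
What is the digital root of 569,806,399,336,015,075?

4

5+6+9+8+0+6+3+9+9+3+3+6+0+1+5+0+7+5 = 85
8+5 = 13
1+3 = 4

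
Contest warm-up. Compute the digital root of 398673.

9

3+9+8+6+7+3 = 36
3+6 = 9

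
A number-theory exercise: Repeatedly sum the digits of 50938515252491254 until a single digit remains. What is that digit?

5+0+9+3+8+5+1+5+2+5+2+4+9+1+2+5+4 = 70
7+0 = 7
(Equivalently, 50938515252491254 mod 9 = 7.)

7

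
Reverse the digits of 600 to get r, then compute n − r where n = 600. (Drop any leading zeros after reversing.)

594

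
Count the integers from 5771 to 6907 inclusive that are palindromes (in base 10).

12

The integers in [5771, 6907] that are palindromes (in base 10): 5775, 5885, 5995, 6006, 6116, 6226, …, 6776, 6886.
12 qualify.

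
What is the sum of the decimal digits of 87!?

87! = 2107757298379527717213600518699389595229783738061356212322972511214654115727593174080683423236414793504734471782400000000000000000000
Sum of its 133 digits: 495.

495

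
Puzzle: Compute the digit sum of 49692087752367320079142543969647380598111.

192

4+9+6+9+2+0+8+7+7+5+2+3+6+7+3+2+0+0+7+9+1+4+2+5+4+3+9+6+9+6+4+7+3+8+0+5+9+8+1+1+1 = 192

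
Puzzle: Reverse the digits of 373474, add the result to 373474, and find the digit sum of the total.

38

Reversal of 373474 is 474373; 373474 + 474373 = 847847.
Digit sum of 847847: 8+4+7+8+4+7 = 38.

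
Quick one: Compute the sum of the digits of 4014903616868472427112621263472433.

4+0+1+4+9+0+3+6+1+6+8+6+8+4+7+2+4+2+7+1+1+2+6+2+1+2+6+3+4+7+2+4+3+3 = 129

129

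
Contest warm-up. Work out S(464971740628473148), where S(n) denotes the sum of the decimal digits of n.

85

4+6+4+9+7+1+7+4+0+6+2+8+4+7+3+1+4+8 = 85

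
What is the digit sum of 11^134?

598

11^134 = 35206253455228203465102873081643165487131740000448154626866623626245488538757572033437270931553975613438547654693991240963636851748322086441
Sum of its 140 digits: 598.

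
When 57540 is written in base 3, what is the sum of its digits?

57540 in base 3 is 2220221010.
Digit sum: 2+2+2+0+2+2+1+0+1+0 = 12.

12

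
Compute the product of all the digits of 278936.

2×7×8×9×3×6 = 18144

18144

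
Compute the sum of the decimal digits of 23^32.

169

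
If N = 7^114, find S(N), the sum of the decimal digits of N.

7^114 = 2193696597415611488817735955368701677291699379307087590300645125975808153382667402728630466012849
Sum of its 97 digits: 460.

460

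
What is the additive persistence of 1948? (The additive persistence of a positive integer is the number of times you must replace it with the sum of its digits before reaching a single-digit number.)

1948 → 22 → 4 (2 steps)

2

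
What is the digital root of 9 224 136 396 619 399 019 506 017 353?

9+2+2+4+1+3+6+3+9+6+6+1+9+3+9+9+0+1+9+5+0+6+0+1+7+3+5+3 = 122
1+2+2 = 5

5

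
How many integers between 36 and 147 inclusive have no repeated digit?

The integers in [36, 147] that have no repeated digit: 36, 37, 38, 39, 40, 41, …, 146, 147.
88 qualify.

88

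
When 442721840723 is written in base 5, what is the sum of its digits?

442721840723 in base 5 is 24223143242400343.
Digit sum: 2+4+2+2+3+1+4+3+2+4+2+4+0+0+3+4+3 = 43.

43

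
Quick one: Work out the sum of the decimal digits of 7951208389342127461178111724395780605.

7+9+5+1+2+0+8+3+8+9+3+4+2+1+2+7+4+6+1+1+7+8+1+1+1+7+2+4+3+9+5+7+8+0+6+0+5 = 157

157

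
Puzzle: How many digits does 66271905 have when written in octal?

66271905 in base 8 is 374635241, which has 9 digits.

9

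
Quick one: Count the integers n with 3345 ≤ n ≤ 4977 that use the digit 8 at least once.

469

The integers in [3345, 4977] that use the digit 8 at least once: 3348, 3358, 3368, 3378, 3380, 3381, …, 4958, 4968.
469 qualify.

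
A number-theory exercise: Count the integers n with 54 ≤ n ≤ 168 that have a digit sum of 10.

The integers in [54, 168] that have a digit sum of 10: 55, 64, 73, 82, 91, 109, …, 154, 163.
12 qualify.

12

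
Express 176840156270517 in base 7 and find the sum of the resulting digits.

176840156270517 in base 7 is 52151164632606465.
Digit sum: 5+2+1+5+1+1+6+4+6+3+2+6+0+6+4+6+5 = 63.

63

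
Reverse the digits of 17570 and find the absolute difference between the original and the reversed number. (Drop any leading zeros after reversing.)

Reverse of 17570 is 7571.
|17570 − 7571| = 9999

9999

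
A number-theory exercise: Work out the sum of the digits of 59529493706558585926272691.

5+9+5+2+9+4+9+3+7+0+6+5+5+8+5+8+5+9+2+6+2+7+2+6+9+1 = 139

139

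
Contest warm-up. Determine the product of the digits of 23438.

576

2×3×4×3×8 = 576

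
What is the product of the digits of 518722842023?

5×1×8×7×2×2×8×4×2×0×2×3 = 0

0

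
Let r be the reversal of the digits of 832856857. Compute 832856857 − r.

74198619

Reverse of 832856857 is 758658238.
832856857 − 758658238 = 74198619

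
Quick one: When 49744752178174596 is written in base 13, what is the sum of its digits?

49744752178174596 in base 13 is C831B300508599A.
Digit sum: 12+8+3+1+11+3+0+0+5+0+8+5+9+9+10 = 84.

84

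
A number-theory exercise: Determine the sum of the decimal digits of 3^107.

234

3^107 = 1127130637840908780976740490797413723399509150616187
Sum of its 52 digits: 234.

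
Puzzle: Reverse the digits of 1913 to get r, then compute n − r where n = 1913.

Reverse of 1913 is 3191.
1913 − 3191 = -1278

-1278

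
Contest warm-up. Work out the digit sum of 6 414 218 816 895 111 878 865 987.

132

6+4+1+4+2+1+8+8+1+6+8+9+5+1+1+1+8+7+8+8+6+5+9+8+7 = 132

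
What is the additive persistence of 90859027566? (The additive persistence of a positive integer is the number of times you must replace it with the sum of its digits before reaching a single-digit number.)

3

90859027566 → 57 → 12 → 3 (3 steps)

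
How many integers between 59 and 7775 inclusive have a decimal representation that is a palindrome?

The integers in [59, 7775] that have a decimal representation that is a palindrome: 66, 77, 88, 99, 101, 111, …, 7557, 7667.
161 qualify.

161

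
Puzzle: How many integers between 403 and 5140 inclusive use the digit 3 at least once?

1959

The integers in [403, 5140] that use the digit 3 at least once: 403, 413, 423, 430, 431, 432, …, 5138, 5139.
1959 qualify.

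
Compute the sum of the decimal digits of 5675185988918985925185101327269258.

5+6+7+5+1+8+5+9+8+8+9+1+8+9+8+5+9+2+5+1+8+5+1+0+1+3+2+7+2+6+9+2+5+8 = 178

178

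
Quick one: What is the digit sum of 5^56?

196

5^56 = 1387778780781445675529539585113525390625
Sum of its 40 digits: 196.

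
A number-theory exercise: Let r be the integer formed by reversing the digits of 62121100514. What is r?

41500112126

Reversing 62121100514 gives 41500112126.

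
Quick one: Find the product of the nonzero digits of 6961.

6×9×6×1 = 324

324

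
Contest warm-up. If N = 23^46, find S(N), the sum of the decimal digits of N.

23^46 = 435993943892672664200353461405376235401663658494141675420261489
Sum of its 63 digits: 274.

274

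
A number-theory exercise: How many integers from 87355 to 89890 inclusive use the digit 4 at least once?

The integers in [87355, 89890] that use the digit 4 at least once: 87364, 87374, 87384, 87394, 87400, 87401, …, 89874, 89884.
721 qualify.

721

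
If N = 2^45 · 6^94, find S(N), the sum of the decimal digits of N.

2^45 · 6^94 = 492682731948517591504657858771640924371414104095856700709816213057914218861706893852672
Sum of its 87 digits: 396.

396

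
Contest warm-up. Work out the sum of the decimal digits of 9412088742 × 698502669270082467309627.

171

9412088742 × 698502669270082467309627 = 6574369109693892547976523314919234
Sum of its 34 digits: 171.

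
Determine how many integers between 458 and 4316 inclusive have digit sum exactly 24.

75

The integers in [458, 4316] that have digit sum exactly 24: 699, 789, 798, 879, 888, 897, …, 3993, 4299.
75 qualify.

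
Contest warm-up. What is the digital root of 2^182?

The digital root of n equals n mod 9 (or 9 when 9 | n), so we need 2^182 mod 9.
2^182 ≡ 4 (mod 9), so the digital root is 4.

4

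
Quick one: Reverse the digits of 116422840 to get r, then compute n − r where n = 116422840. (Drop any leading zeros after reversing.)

68198229

Reverse of 116422840 is 48224611.
116422840 − 48224611 = 68198229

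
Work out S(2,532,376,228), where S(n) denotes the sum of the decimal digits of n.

40

2+5+3+2+3+7+6+2+2+8 = 40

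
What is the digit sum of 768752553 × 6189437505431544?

768752553 × 6189437505431544 = 4758145883934450816731832
Sum of its 25 digits: 117.

117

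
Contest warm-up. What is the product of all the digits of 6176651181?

6×1×7×6×6×5×1×1×8×1 = 60480

60480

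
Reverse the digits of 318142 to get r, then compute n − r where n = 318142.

76329

Reverse of 318142 is 241813.
318142 − 241813 = 76329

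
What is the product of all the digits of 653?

6×5×3 = 90

90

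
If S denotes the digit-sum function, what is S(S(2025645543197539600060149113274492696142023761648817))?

3

First digit sum: 210.
2+1+0 = 3.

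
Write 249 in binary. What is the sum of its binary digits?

249 in base 2 is 11111001.
Digit sum: 1+1+1+1+1+0+0+1 = 6.

6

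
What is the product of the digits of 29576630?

2×9×5×7×6×6×3×0 = 0

0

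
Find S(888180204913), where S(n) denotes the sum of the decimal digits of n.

52

8+8+8+1+8+0+2+0+4+9+1+3 = 52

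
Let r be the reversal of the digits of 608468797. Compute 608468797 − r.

Reverse of 608468797 is 797864806.
608468797 − 797864806 = -189396009

-189396009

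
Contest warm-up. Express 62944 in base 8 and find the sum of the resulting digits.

21

62944 in base 8 is 172740.
Digit sum: 1+7+2+7+4+0 = 21.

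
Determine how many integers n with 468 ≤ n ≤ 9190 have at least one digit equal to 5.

3113

The integers in [468, 9190] that have at least one digit equal to 5: 475, 485, 495, 500, 501, 502, …, 9175, 9185.
3113 qualify.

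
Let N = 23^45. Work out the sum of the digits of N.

23^45 = 18956258430116202791319715713277227626159289499745290235663543
Sum of its 62 digits: 278.

278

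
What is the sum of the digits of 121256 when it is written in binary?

9

121256 in base 2 is 11101100110101000.
Digit sum: 1+1+1+0+1+1+0+0+1+1+0+1+0+1+0+0+0 = 9.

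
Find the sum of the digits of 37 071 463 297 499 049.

3+7+0+7+1+4+6+3+2+9+7+4+9+9+0+4+9 = 84

84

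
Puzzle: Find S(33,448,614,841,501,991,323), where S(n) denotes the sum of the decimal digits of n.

3+3+4+4+8+6+1+4+8+4+1+5+0+1+9+9+1+3+2+3 = 79

79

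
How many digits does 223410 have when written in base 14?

5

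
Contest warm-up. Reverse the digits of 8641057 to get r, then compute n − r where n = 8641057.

Reverse of 8641057 is 7501468.
8641057 − 7501468 = 1139589

1139589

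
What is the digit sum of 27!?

27! = 10888869450418352160768000000
Sum of its 29 digits: 108.

108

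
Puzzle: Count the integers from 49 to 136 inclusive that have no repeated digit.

67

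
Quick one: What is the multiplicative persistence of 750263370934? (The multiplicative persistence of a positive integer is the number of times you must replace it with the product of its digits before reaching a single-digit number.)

750263370934 → 0 (1 step)

1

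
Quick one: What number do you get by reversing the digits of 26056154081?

Reversing 26056154081 gives 18045165062.

18045165062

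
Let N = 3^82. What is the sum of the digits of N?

198

3^82 = 1330279464729113309844748891857449678409
Sum of its 40 digits: 198.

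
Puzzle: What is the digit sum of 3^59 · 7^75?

423

3^59 · 7^75 = 34080584106956137571532286308590578134374917084748639943241181173861667845486786505636255181
Sum of its 92 digits: 423.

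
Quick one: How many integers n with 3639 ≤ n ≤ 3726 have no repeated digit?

54

The integers in [3639, 3726] that have no repeated digit: 3640, 3641, 3642, 3645, 3647, 3648, …, 3725, 3726.
54 qualify.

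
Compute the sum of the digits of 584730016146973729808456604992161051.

5+8+4+7+3+0+0+1+6+1+4+6+9+7+3+7+2+9+8+0+8+4+5+6+6+0+4+9+9+2+1+6+1+0+5+1 = 157

157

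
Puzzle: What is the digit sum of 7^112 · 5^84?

700

7^112 · 5^84 = 2314519509190992421322145790455488171013953979992428267430489052241348829691687776084915099793014571549613729779283632925768188215442933142185211181640625
Sum of its 154 digits: 700.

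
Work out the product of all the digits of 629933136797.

6×2×9×9×3×3×1×3×6×7×9×7 = 69441624

69441624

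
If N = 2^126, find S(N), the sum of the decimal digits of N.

172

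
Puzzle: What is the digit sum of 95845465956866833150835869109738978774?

215

9+5+8+4+5+4+6+5+9+5+6+8+6+6+8+3+3+1+5+0+8+3+5+8+6+9+1+0+9+7+3+8+9+7+8+7+7+4 = 215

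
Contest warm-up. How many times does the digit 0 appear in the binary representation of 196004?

196004 in base 2 is 101111110110100100.
The digit 0 appears 7 times.

7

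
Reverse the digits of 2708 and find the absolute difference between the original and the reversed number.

5364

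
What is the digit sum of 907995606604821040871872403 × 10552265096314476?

907995606604821040871872403 × 10552265096314476 = 9581410347182942961301306267991768633805828
Sum of its 43 digits: 195.

195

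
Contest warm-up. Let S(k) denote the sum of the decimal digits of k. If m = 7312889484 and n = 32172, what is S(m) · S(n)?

810

S(7312889484) = 7+3+1+2+8+8+9+4+8+4 = 54.
S(32172) = 3+2+1+7+2 = 15.
54 · 15 = 810.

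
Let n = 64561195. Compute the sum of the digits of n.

37

6+4+5+6+1+1+9+5 = 37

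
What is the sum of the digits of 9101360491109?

44

9+1+0+1+3+6+0+4+9+1+1+0+9 = 44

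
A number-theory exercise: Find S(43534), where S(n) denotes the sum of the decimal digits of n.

19

4+3+5+3+4 = 19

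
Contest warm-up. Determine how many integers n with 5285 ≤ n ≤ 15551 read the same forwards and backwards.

103

The integers in [5285, 15551] that read the same forwards and backwards: 5335, 5445, 5555, 5665, 5775, 5885, …, 15451, 15551.
103 qualify.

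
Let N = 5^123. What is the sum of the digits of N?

377

5^123 = 94039548065783000637498922977779654225493244541767001720700136502273380756378173828125
Sum of its 86 digits: 377.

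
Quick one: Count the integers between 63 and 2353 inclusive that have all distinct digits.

1320

The integers in [63, 2353] that have all distinct digits: 63, 64, 65, 67, 68, 69, …, 2350, 2351.
1320 qualify.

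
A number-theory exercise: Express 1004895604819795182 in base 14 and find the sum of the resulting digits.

1004895604819795182 in base 14 is 6660D02ADAD51874.
Digit sum: 6+6+6+0+13+0+2+10+13+10+13+5+1+8+7+4 = 104.

104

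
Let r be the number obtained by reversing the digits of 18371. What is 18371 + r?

35752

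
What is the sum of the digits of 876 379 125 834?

8+7+6+3+7+9+1+2+5+8+3+4 = 63

63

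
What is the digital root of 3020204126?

2

3+0+2+0+2+0+4+1+2+6 = 20
2+0 = 2
(Equivalently, 3020204126 mod 9 = 2.)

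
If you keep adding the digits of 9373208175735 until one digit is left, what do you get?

6

9+3+7+3+2+0+8+1+7+5+7+3+5 = 60
6+0 = 6
(Equivalently, 9373208175735 mod 9 = 6.)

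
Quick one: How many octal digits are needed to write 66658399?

66658399 in base 8 is 376220137, which has 9 digits.

9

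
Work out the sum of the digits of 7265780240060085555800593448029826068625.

170

7+2+6+5+7+8+0+2+4+0+0+6+0+0+8+5+5+5+5+8+0+0+5+9+3+4+4+8+0+2+9+8+2+6+0+6+8+6+2+5 = 170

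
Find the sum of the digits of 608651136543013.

52

6+0+8+6+5+1+1+3+6+5+4+3+0+1+3 = 52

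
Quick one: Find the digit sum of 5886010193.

5+8+8+6+0+1+0+1+9+3 = 41

41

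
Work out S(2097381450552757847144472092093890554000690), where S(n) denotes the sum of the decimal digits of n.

180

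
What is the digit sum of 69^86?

729

69^86 = 138363584154884174659728133855561719827756644400800963676883458752617375169262742249841237317020892540702729582250640579384338392327645706934757962810272433481
Sum of its 159 digits: 729.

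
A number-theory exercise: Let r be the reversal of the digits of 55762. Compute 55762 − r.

Reverse of 55762 is 26755.
55762 − 26755 = 29007

29007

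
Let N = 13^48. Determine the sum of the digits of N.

208

13^48 = 294632676319010105335586872991323185304149065116720321
Sum of its 54 digits: 208.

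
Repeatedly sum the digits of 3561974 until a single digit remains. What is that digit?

3+5+6+1+9+7+4 = 35
3+5 = 8

8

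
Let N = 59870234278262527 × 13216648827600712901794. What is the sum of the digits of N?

59870234278262527 × 13216648827600712901794 = 791283861681978441236987518850701273438
Sum of its 39 digits: 190.

190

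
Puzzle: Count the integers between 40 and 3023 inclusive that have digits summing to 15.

223

The integers in [40, 3023] that have digits summing to 15: 69, 78, 87, 96, 159, 168, …, 2931, 2940.
223 qualify.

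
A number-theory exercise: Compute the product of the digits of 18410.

0

1×8×4×1×0 = 0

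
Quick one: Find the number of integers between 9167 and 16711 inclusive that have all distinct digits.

2304

The integers in [9167, 16711] that have all distinct digits: 9167, 9168, 9170, 9172, 9173, 9174, …, 16708, 16709.
2304 qualify.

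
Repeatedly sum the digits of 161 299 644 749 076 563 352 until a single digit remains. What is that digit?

9

1+6+1+2+9+9+6+4+4+7+4+9+0+7+6+5+6+3+3+5+2 = 99
9+9 = 18
1+8 = 9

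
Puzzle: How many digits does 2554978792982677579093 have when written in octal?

24

2554978792982677579093 in base 8 is 425005640665604463062525, which has 24 digits.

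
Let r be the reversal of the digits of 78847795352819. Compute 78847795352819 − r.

-12977564422068

Reverse of 78847795352819 is 91825359774887.
78847795352819 − 91825359774887 = -12977564422068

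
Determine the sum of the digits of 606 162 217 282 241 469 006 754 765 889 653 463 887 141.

190

6+0+6+1+6+2+2+1+7+2+8+2+2+4+1+4+6+9+0+0+6+7+5+4+7+6+5+8+8+9+6+5+3+4+6+3+8+8+7+1+4+1 = 190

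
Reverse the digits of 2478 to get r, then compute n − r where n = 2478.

-6264

Reverse of 2478 is 8742.
2478 − 8742 = -6264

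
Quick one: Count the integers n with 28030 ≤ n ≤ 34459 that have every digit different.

1800

The integers in [28030, 34459] that have every digit different: 28031, 28034, 28035, 28036, 28037, 28039, …, 34297, 34298.
1800 qualify.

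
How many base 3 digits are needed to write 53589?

10

53589 in base 3 is 2201111210, which has 10 digits.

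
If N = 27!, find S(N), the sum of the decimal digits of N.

108

27! = 10888869450418352160768000000
Sum of its 29 digits: 108.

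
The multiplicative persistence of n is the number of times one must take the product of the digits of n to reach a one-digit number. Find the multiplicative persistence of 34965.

2

34965 → 3240 → 0 (2 steps)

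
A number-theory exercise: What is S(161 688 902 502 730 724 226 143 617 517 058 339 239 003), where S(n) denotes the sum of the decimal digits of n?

161

1+6+1+6+8+8+9+0+2+5+0+2+7+3+0+7+2+4+2+2+6+1+4+3+6+1+7+5+1+7+0+5+8+3+3+9+2+3+9+0+0+3 = 161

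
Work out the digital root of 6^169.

The digital root of n equals n mod 9 (or 9 when 9 | n), so we need 6^169 mod 9.
6^169 ≡ 0 (mod 9), so the digital root is 9.

9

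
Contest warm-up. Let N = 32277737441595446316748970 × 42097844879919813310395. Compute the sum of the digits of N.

32277737441595446316748970 × 42097844879919813310395 = 1358823183891064913843484584089991009829906543150
Sum of its 49 digits: 228.

228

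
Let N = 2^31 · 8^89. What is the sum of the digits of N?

2^31 · 8^89 = 509258994083621521567111422102344540262867098416484062659035112338595324940834176545849344
Sum of its 90 digits: 376.

376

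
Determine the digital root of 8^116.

The digital root of n equals n mod 9 (or 9 when 9 | n), so we need 8^116 mod 9.
8^116 ≡ 1 (mod 9), so the digital root is 1.

1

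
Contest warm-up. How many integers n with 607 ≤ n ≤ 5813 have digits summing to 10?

The integers in [607, 5813] that have digits summing to 10: 613, 622, 631, 640, 703, 712, …, 5410, 5500.
198 qualify.

198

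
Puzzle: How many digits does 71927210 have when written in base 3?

71927210 in base 3 is 12000100021120202, which has 17 digits.

17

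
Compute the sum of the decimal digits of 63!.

333

63! = 1982608315404440064116146708361898137544773690227268628106279599612729753600000000000000
Sum of its 88 digits: 333.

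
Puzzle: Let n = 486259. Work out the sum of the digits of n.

4+8+6+2+5+9 = 34

34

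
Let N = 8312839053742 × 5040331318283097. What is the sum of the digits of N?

147

8312839053742 × 5040331318283097 = 41899463026422627489553198974
Sum of its 29 digits: 147.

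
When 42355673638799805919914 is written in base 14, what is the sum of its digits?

136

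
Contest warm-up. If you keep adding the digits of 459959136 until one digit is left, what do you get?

6

4+5+9+9+5+9+1+3+6 = 51
5+1 = 6
(Equivalently, 459959136 mod 9 = 6.)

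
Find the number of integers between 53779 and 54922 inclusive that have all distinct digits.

The integers in [53779, 54922] that have all distinct digits: 53780, 53781, 53782, 53784, 53786, 53789, …, 54920, 54921.
404 qualify.

404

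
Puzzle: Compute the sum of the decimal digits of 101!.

639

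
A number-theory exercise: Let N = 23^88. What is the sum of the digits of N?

499

23^88 = 679281160055485075964274644080794539940156517118780106411116682133247930463173616890093368505350035783450535845454630081
Sum of its 120 digits: 499.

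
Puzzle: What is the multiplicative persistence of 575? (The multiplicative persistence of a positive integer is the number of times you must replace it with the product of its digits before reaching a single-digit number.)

4

575 → 175 → 35 → 15 → 5 (4 steps)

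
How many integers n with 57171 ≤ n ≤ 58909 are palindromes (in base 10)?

18

The integers in [57171, 58909] that are palindromes (in base 10): 57175, 57275, 57375, 57475, 57575, 57675, …, 58785, 58885.
18 qualify.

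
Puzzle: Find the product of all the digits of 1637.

126

1×6×3×7 = 126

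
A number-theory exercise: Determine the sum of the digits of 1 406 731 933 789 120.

64

1+4+0+6+7+3+1+9+3+3+7+8+9+1+2+0 = 64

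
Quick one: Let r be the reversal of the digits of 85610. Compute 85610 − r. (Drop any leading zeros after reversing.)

83952

Reverse of 85610 is 1658.
85610 − 1658 = 83952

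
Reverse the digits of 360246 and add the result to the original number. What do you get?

Reverse of 360246 is 642063.
360246 + 642063 = 1002309

1002309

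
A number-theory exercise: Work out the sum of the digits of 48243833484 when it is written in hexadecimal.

48243833484 in base 16 is B3B8E7A8C.
Digit sum: 11+3+11+8+14+7+10+8+12 = 84.

84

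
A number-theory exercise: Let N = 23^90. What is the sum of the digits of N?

23^90 = 359339733669351605185101286718740311628342797555834676291480724848488155215018843334859391939330168929445333462245499312849
Sum of its 123 digits: 568.

568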